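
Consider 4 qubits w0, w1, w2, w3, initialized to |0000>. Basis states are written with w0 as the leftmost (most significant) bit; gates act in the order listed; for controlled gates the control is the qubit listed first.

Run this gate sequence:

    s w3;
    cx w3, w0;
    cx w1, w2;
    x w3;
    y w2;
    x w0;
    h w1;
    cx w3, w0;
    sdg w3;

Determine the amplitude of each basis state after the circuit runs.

After the circuit, the state carries amplitude sqrt(2)/2 on |0011>, sqrt(2)/2 on |0111>, and 0 on every other basis state.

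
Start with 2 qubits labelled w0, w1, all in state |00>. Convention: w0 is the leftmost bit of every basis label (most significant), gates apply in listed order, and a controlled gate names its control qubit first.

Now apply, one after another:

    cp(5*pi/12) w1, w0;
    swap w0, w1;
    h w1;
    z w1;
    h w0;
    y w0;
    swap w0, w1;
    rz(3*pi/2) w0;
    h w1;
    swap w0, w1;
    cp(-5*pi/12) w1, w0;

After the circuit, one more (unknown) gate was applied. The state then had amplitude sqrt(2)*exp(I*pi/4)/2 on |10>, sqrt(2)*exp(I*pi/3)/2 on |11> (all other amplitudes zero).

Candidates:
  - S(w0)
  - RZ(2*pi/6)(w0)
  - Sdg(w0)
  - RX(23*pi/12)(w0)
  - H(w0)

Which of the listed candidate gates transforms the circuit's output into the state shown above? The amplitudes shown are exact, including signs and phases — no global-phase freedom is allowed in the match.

The applied gate was Sdg(w0).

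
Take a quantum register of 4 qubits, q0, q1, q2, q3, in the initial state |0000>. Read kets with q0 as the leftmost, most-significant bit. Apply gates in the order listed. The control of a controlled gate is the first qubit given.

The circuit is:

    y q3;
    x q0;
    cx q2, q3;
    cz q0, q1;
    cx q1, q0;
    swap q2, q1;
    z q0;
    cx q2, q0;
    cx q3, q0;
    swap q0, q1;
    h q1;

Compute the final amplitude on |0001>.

The amplitude on |0001> is -sqrt(2)*I/2.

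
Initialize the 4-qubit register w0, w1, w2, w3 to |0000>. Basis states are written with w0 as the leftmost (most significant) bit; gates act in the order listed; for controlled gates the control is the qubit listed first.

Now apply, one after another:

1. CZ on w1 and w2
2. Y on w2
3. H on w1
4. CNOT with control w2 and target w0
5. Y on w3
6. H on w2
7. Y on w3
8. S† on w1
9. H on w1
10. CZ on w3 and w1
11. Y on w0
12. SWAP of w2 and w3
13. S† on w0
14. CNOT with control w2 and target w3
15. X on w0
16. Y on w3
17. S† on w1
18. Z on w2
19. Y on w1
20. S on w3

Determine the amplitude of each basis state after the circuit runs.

After the circuit, the state carries amplitude sqrt(2)*(1 - I)/4 on |1000>, sqrt(2)*(1 + I)/4 on |1001>, sqrt(2)*(-1 + I)/4 on |1100>, sqrt(2)*(-1 - I)/4 on |1101>, and 0 on every other basis state.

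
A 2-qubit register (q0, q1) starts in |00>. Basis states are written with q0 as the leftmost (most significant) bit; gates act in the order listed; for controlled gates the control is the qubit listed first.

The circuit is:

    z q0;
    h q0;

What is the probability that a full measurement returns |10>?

Outcome |10> occurs with probability 1/2.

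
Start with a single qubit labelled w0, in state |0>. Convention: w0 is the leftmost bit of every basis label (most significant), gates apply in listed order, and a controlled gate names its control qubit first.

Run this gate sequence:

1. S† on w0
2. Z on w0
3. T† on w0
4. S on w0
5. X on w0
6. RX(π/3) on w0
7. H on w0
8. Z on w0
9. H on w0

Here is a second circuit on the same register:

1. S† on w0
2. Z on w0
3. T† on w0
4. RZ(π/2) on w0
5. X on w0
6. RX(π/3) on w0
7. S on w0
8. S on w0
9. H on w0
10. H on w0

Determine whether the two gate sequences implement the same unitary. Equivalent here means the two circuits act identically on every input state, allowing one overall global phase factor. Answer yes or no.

No, they are not equivalent — no single phase factor reconciles the two unitaries.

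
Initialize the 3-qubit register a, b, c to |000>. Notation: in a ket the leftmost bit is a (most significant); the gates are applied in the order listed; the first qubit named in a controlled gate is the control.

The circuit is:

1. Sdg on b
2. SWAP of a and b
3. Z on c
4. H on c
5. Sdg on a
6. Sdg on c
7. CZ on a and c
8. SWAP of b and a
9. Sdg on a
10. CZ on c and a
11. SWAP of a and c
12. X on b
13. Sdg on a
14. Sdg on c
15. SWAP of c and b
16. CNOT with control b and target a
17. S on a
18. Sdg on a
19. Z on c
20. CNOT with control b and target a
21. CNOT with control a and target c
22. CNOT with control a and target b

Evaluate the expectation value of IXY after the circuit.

The expectation value of IXY is 0.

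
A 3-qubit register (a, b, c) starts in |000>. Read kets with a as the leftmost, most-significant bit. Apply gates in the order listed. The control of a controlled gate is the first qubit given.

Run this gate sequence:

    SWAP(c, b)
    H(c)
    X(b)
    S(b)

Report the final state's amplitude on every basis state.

The final amplitudes are sqrt(2)*I/2 on |010>, sqrt(2)*I/2 on |011>, and 0 on every other basis state.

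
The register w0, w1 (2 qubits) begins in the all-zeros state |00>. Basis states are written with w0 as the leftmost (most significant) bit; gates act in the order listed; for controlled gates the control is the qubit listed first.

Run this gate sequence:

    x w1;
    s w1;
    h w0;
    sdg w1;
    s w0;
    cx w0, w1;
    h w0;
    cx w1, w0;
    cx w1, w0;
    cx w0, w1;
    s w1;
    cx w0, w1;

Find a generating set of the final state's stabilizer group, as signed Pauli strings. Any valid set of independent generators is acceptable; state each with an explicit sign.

One valid set of independent stabilizer generators is -YI, +IX (any independent generating set of the same group is equally correct).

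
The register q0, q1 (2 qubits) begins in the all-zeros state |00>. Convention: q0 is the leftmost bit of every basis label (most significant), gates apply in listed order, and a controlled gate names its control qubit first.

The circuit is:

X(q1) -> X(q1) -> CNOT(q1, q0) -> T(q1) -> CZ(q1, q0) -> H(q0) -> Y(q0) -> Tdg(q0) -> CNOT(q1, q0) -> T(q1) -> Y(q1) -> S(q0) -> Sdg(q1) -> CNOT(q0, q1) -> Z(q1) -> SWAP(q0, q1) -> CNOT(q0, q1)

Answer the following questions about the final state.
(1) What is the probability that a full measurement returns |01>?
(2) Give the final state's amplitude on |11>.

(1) Outcome |01> occurs with probability 1/2.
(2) The final state's coefficient on |11> equals sqrt(2)*I/2.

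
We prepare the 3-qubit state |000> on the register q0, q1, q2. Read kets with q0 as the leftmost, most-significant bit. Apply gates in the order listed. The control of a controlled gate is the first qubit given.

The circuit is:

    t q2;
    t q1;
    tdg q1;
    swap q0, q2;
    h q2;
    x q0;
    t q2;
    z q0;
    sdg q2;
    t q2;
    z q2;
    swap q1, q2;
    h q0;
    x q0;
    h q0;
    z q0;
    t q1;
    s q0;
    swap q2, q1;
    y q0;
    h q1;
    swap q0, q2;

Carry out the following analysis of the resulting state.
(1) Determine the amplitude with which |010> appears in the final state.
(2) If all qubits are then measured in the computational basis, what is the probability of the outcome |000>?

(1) |010> carries amplitude -1/2 in the final state. Key observation: steps 13-16 multiply out to the identity, so the circuit reduces to the remaining gates.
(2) The probability of measuring |000> is 1/4.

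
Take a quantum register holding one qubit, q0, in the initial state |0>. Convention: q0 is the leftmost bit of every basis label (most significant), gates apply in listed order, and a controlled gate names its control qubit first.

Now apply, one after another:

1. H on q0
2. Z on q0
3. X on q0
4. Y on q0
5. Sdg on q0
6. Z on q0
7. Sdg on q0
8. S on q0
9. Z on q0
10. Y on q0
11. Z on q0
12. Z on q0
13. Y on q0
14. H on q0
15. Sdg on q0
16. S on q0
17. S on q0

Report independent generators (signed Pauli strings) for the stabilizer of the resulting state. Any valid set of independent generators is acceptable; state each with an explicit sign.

The final state is stabilized by the group generated by -X; other independent generating sets are equally valid.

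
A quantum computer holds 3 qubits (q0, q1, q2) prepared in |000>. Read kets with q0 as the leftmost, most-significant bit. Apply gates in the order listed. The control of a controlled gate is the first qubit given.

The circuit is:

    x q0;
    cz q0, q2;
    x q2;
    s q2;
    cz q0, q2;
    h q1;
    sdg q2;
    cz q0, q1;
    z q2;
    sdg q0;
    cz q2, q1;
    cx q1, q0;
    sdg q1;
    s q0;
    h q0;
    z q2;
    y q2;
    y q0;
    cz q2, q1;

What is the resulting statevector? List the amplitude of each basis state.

The final amplitudes are -1/2 on |000>, 0 on |001>, -1/2 on |010>, 0 on |011>, -1/2 on |100>, 0 on |101>, 1/2 on |110>, 0 on |111>.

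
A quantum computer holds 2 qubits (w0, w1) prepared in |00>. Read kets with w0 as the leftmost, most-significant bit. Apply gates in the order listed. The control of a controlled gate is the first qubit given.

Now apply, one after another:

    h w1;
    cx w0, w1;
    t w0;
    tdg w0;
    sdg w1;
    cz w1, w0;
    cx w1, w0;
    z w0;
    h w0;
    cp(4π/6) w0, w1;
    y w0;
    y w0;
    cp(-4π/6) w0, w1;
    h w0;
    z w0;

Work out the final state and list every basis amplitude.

The resulting statevector has amplitude sqrt(2)/2 on |00>, 0 on |01>, 0 on |10>, -sqrt(2)*I/2 on |11>.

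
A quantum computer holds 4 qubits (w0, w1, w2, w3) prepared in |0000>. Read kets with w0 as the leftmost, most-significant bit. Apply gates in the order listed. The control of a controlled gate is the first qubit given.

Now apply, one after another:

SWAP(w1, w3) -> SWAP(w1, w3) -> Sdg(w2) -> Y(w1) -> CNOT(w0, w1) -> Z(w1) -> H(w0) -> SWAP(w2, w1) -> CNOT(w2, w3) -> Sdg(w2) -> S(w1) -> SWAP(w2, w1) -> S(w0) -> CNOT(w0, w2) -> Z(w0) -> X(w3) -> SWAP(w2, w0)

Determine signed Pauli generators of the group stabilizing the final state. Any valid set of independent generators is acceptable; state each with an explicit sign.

The final state is stabilized by the group generated by -XIYI, +ZIZI, -IZII, +IIIZ; other independent generating sets are equally valid.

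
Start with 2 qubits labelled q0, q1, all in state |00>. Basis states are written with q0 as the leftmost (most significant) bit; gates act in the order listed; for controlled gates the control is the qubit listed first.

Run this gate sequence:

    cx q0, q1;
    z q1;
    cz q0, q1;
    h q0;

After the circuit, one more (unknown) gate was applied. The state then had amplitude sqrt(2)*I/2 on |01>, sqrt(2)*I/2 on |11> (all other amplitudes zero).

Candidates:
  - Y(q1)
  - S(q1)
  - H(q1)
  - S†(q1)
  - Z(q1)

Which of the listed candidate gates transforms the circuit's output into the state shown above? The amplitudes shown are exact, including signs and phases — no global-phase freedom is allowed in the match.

It was Y(q1) that produced the state shown.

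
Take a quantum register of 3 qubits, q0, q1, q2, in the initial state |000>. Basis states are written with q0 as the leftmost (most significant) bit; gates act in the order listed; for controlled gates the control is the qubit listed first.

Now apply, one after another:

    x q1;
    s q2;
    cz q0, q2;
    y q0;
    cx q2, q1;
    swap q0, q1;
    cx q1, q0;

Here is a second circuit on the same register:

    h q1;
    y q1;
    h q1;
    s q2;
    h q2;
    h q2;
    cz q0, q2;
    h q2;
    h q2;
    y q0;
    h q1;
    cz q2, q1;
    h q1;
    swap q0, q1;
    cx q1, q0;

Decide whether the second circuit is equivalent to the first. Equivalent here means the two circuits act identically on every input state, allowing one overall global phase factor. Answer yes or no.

No, they are not equivalent — no single phase factor reconciles the two unitaries.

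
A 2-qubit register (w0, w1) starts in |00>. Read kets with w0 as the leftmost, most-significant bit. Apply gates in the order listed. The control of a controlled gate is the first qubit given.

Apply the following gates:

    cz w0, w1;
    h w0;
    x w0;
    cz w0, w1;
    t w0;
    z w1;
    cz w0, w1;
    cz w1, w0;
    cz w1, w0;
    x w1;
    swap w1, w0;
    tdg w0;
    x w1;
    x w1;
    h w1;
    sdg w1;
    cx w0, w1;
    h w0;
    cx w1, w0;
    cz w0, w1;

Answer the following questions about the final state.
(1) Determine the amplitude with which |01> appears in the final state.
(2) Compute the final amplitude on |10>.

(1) The amplitude on |01> is sqrt(2)*(-1 + exp(3*I*pi/4))/4.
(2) The amplitude on |10> is sqrt(2)*(-I + exp(I*pi/4))/4.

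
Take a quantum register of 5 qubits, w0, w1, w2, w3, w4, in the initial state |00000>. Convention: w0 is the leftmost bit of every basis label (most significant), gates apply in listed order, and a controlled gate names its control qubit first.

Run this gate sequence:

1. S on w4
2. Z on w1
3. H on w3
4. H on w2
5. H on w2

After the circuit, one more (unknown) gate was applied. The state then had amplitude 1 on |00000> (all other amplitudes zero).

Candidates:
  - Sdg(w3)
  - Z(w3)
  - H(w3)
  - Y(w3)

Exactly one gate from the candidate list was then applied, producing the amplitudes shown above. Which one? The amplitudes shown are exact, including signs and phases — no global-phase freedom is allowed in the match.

The unique candidate consistent with the amplitudes is H(w3).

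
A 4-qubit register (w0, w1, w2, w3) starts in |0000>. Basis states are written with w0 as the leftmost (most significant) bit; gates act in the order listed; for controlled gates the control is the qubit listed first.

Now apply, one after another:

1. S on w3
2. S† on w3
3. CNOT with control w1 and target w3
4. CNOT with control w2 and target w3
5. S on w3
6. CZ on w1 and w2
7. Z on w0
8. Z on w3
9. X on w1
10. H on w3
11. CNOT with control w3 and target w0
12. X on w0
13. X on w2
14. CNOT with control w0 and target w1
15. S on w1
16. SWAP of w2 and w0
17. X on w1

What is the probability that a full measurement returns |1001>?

The probability of measuring |1001> is 1/2.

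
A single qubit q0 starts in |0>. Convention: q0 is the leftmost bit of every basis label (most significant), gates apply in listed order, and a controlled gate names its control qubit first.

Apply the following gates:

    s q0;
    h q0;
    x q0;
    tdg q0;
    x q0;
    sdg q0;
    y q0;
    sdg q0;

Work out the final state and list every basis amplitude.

The resulting statevector has amplitude -sqrt(2)/2 on |0>, -sqrt(2)*exp(3*I*pi/4)/2 on |1>.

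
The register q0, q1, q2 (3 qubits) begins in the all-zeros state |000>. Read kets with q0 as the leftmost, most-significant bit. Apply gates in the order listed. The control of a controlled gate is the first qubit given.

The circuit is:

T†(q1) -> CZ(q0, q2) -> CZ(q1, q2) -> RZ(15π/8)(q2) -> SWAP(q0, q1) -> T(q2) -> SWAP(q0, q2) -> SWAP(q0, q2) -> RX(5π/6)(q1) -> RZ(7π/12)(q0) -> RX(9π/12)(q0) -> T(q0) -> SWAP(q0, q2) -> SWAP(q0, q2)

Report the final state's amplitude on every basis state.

The resulting statevector has amplitude sqrt(2 - sqrt(2))*(-sqrt(2) + sqrt(6))*exp(37*I*pi/48)/8 on |000>, 0 on |001>, sqrt(2 - sqrt(2))*(sqrt(2) + sqrt(6))*exp(13*I*pi/48)/8 on |010>, 0 on |011>, (-sqrt(2) + sqrt(6))*sqrt(sqrt(2) + 2)*exp(25*I*pi/48)/8 on |100>, 0 on |101>, sqrt(sqrt(2) + 2)*(sqrt(2) + sqrt(6))*exp(I*pi/48)/8 on |110>, 0 on |111>.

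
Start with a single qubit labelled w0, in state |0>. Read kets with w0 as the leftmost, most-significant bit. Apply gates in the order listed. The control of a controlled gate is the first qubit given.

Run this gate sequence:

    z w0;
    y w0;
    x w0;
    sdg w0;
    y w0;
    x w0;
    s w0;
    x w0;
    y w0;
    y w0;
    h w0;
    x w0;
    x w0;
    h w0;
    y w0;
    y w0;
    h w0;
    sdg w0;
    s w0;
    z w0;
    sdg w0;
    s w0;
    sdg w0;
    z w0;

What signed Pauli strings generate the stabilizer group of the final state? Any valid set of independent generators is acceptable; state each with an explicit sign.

One valid set of independent stabilizer generators is +Y (any independent generating set of the same group is equally correct).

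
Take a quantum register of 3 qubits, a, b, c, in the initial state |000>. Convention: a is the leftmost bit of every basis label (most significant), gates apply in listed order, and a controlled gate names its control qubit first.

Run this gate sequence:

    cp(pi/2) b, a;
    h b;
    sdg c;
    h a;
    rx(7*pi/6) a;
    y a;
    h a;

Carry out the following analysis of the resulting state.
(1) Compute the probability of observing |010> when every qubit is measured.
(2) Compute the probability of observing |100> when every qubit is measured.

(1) A full measurement returns |010> with probability 0.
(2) A full measurement returns |100> with probability 1/2.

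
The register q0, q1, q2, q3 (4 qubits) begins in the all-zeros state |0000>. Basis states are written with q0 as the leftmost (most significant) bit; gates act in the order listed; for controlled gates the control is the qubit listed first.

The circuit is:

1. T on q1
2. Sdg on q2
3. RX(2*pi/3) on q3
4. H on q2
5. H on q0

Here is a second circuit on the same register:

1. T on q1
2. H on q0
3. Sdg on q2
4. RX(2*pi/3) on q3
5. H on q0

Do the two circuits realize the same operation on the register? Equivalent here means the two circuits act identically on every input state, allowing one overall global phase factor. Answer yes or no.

No, they are not equivalent — no single phase factor reconciles the two unitaries.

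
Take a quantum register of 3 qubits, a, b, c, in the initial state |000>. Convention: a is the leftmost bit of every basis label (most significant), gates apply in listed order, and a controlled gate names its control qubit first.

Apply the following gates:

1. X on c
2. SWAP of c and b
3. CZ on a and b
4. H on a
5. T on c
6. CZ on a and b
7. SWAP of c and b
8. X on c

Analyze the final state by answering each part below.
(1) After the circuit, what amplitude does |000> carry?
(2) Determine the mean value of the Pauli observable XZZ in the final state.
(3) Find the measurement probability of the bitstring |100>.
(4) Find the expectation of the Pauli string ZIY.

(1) |000> carries amplitude sqrt(2)/2 in the final state.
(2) In the final state, XZZ has expectation -1.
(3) Outcome |100> occurs with probability 1/2.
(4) The observable ZIY averages to 0.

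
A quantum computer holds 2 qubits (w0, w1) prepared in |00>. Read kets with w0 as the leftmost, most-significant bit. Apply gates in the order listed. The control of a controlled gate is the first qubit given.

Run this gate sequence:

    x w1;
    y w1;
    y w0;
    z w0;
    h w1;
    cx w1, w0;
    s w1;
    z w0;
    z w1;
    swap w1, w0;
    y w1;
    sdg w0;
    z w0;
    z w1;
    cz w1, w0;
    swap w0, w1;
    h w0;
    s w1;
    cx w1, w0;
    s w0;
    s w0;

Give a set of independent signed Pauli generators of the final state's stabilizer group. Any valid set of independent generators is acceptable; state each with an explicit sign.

The stabilizer group can be generated by -XZ, -ZY, among other valid generating sets.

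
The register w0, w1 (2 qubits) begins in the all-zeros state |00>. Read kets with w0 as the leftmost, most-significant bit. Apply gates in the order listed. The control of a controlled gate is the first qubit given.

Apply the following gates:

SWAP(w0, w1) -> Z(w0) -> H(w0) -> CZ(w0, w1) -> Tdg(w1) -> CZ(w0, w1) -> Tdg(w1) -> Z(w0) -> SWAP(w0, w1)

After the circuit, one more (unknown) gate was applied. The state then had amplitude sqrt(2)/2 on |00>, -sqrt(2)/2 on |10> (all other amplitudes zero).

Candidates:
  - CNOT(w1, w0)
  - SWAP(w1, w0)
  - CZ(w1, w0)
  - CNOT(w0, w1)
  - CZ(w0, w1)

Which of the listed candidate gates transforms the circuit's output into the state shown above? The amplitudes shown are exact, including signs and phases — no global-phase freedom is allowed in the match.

The applied gate was SWAP(w1, w0).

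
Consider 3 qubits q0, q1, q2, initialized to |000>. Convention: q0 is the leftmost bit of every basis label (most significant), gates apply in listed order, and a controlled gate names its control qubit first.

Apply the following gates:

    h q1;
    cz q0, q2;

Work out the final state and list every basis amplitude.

The final amplitudes are sqrt(2)/2 on |000>, sqrt(2)/2 on |010>, and 0 on every other basis state.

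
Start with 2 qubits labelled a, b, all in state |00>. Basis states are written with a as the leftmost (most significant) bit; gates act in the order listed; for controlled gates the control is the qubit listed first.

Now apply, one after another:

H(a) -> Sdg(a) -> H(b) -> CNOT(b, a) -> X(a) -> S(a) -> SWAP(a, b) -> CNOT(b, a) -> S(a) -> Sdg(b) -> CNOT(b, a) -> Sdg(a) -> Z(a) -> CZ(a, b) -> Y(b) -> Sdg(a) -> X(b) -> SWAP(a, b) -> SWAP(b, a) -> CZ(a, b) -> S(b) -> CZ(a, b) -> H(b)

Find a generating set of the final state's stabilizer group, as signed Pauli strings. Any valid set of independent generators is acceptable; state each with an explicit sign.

One valid set of independent stabilizer generators is +YZ, -ZY (any independent generating set of the same group is equally correct).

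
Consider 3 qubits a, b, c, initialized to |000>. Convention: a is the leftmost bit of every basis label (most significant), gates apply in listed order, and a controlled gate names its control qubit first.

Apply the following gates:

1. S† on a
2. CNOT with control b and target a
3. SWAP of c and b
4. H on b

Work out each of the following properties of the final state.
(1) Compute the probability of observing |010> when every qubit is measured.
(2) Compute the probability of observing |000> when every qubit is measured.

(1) A full measurement returns |010> with probability 1/2.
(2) The probability of measuring |000> is 1/2.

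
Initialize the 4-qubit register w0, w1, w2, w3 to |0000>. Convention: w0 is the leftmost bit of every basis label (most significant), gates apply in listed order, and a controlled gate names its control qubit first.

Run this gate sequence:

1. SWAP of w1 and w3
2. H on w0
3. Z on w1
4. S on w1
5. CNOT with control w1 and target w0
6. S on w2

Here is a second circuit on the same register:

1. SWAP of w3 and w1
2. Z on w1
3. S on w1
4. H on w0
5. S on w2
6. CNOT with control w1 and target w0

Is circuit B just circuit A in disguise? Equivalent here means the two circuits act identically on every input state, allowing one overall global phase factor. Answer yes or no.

Yes — the two circuits implement the same unitary up to a global phase.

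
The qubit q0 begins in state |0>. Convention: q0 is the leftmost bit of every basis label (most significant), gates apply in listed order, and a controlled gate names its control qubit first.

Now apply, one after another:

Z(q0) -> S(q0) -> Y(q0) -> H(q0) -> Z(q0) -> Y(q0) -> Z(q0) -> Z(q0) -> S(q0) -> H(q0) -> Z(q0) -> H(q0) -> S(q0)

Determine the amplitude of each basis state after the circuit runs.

The resulting statevector has amplitude -sqrt(2)*I/2 on |0>, sqrt(2)*I/2 on |1>.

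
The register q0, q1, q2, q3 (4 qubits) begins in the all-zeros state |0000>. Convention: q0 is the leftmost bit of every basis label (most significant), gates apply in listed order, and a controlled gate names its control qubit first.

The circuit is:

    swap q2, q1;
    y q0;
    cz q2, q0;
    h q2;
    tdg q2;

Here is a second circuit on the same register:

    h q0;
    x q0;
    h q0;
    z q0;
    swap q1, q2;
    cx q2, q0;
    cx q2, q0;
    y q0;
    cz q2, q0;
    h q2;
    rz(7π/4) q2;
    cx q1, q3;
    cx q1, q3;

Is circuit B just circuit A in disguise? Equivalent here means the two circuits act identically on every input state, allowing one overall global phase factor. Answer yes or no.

Yes — the two circuits implement the same unitary up to a global phase.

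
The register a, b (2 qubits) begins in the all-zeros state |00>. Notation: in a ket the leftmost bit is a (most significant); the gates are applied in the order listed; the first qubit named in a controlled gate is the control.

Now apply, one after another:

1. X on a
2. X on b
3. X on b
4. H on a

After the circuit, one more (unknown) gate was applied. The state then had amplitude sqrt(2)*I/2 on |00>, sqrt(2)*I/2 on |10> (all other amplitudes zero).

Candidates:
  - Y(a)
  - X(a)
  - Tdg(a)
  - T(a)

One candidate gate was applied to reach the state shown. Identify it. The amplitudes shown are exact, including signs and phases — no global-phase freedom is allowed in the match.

The applied gate was Y(a).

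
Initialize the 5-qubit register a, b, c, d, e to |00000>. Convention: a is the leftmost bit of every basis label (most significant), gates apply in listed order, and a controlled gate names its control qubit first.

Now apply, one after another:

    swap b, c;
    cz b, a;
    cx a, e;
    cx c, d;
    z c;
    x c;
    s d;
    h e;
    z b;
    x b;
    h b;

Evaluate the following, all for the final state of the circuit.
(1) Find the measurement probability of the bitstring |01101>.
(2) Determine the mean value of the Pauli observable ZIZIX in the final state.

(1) Outcome |01101> occurs with probability 1/4.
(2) The expectation value of ZIZIX is -1.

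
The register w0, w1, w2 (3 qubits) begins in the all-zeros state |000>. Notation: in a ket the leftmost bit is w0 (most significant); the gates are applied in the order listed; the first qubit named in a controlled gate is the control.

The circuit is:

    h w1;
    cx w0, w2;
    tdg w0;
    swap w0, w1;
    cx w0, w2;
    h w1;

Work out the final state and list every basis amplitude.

After the circuit, the state carries amplitude 1/2 on |000>, 0 on |001>, 1/2 on |010>, 0 on |011>, 0 on |100>, 1/2 on |101>, 0 on |110>, 1/2 on |111>.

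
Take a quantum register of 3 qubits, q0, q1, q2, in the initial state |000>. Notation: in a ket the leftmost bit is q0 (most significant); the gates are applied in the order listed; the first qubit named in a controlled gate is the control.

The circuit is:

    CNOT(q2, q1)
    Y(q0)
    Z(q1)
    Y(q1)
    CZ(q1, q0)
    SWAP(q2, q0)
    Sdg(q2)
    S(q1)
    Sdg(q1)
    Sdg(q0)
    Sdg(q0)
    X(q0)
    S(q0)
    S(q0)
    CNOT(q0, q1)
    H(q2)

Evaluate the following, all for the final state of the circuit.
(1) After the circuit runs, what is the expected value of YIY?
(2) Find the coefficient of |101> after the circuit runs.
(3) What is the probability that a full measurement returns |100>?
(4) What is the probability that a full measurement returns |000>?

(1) The expectation value of YIY is 0. Key observation: gates 8-9 undo each other exactly, leaving only the rest of the circuit to track.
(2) The amplitude on |101> is -sqrt(2)*I/2.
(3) Outcome |100> occurs with probability 1/2.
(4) A full measurement returns |000> with probability 0.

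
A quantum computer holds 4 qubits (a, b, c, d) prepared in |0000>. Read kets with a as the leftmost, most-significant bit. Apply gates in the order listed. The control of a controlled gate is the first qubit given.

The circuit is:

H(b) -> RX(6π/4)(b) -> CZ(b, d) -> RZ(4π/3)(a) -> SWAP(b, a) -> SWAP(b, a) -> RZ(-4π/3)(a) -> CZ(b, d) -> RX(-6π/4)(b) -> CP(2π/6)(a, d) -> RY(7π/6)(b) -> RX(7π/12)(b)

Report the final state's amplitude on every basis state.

The resulting statevector has amplitude (1 - I)*(sqrt(6 - 3*sqrt(2)) + (-1 - 2*I)*sqrt(sqrt(2) + 2))/8 on |0000>, -sqrt(2 - sqrt(2))/8 + sqrt(3*sqrt(2) + 6)/8 + 3*I*sqrt(2 - sqrt(2))/8 + I*sqrt(3*sqrt(2) + 6)/8 on |0100>, and 0 on every other basis state.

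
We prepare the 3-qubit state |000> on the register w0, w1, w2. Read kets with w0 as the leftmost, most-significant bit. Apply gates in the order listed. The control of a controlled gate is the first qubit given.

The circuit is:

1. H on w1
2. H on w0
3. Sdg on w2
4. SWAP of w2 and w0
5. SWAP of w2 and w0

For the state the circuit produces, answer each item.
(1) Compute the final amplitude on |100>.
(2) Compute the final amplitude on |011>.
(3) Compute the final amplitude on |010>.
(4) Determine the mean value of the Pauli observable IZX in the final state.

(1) The amplitude on |100> is 1/2. Key observation: steps 4-5 multiply out to the identity, so the circuit reduces to the remaining gates.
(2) The final state's coefficient on |011> equals 0.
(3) The amplitude on |010> is 1/2.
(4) The observable IZX averages to 0.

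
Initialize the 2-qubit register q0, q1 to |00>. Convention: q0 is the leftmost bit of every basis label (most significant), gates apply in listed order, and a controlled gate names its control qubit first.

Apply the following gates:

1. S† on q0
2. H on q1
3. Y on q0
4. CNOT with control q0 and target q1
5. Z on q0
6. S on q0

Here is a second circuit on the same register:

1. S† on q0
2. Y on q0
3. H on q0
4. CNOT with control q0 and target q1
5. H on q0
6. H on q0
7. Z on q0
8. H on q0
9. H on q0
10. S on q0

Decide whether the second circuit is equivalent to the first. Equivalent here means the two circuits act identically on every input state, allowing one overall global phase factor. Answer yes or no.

No: there is an input state on which the two circuits produce genuinely different outputs (not merely differing by a phase).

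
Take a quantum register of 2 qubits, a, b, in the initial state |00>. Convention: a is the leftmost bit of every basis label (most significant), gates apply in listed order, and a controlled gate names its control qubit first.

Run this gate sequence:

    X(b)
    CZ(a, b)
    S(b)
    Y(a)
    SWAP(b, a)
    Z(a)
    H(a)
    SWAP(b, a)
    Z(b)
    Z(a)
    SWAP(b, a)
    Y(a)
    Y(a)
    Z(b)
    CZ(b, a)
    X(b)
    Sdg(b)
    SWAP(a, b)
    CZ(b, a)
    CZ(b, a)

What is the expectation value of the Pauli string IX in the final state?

The observable IX averages to -1.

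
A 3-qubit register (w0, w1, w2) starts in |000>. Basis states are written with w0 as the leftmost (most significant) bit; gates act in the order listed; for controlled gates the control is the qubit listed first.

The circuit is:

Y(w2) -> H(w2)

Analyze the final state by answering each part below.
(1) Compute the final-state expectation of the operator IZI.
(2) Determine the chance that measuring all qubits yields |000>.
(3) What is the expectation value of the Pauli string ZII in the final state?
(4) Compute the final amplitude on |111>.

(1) The expectation value of IZI is 1.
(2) Outcome |000> occurs with probability 1/2.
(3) The expectation value of ZII is 1.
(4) |111> carries amplitude 0 in the final state.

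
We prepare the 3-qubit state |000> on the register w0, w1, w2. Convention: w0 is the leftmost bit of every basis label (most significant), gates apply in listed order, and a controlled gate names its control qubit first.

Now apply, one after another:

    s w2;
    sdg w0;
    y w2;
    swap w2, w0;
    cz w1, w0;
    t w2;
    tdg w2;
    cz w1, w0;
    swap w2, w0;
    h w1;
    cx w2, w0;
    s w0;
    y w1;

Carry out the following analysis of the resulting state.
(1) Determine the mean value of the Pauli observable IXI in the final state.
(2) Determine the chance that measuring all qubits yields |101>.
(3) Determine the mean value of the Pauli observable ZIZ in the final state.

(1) The observable IXI averages to -1. Key observation: steps 4-9 multiply out to the identity, so the circuit reduces to the remaining gates.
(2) A full measurement returns |101> with probability 1/2.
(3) The expectation value of ZIZ is 1.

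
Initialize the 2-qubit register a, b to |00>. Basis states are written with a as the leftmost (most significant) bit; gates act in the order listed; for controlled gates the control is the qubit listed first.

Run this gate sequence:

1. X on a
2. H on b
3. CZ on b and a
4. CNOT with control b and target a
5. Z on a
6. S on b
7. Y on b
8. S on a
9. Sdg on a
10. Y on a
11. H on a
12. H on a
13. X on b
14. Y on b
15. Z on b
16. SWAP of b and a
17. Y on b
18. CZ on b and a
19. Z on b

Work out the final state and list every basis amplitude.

The resulting statevector has amplitude sqrt(2)*I/2 on |00>, 0 on |01>, 0 on |10>, -sqrt(2)/2 on |11>. Key observation: steps 8-9 multiply out to the identity, so the circuit reduces to the remaining gates.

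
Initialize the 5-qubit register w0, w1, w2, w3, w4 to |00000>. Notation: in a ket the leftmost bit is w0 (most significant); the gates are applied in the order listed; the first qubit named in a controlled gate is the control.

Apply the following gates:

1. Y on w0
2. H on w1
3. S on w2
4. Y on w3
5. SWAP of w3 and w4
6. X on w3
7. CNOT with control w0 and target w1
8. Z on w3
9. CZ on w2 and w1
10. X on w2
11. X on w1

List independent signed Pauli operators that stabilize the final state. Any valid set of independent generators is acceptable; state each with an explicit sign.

The stabilizer group can be generated by +IXIII, -ZIIII, -IIZII, -IIIZI, -IIIIZ, among other valid generating sets.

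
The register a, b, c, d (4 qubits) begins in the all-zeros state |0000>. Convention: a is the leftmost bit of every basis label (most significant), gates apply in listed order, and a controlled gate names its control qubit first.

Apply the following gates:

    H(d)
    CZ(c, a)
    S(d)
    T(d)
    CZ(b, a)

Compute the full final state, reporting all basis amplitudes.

The final amplitudes are sqrt(2)/2 on |0000>, sqrt(2)*exp(3*I*pi/4)/2 on |0001>, and 0 on every other basis state.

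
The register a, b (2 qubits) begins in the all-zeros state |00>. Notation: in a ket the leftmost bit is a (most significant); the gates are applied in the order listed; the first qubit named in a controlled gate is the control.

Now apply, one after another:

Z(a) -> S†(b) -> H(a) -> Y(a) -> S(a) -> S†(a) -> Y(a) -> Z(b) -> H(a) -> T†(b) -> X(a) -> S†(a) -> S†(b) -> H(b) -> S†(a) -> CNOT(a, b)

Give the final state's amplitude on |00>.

The final state's coefficient on |00> equals 0.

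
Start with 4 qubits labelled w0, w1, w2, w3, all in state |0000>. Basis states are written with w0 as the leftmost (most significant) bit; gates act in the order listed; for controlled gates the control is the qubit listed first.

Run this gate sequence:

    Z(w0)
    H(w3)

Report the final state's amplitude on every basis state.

The final amplitudes are sqrt(2)/2 on |0000>, sqrt(2)/2 on |0001>, and 0 on every other basis state.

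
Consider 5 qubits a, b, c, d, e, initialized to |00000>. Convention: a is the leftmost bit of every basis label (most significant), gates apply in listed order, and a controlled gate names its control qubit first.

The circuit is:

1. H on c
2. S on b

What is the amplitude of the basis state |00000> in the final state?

The final state's coefficient on |00000> equals sqrt(2)/2.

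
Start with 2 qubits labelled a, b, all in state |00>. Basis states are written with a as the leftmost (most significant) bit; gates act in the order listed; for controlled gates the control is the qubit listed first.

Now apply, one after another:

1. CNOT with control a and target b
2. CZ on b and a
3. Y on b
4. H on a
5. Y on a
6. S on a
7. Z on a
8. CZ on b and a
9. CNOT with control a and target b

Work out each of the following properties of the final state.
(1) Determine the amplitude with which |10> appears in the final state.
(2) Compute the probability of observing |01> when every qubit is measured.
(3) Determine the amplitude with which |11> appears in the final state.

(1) The final state's coefficient on |10> equals -sqrt(2)*I/2.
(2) The probability of measuring |01> is 1/2.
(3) The final state's coefficient on |11> equals 0.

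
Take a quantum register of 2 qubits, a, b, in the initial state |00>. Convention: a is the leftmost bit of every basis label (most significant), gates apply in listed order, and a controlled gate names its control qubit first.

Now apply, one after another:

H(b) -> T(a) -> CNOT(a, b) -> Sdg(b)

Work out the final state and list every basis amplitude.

After the circuit, the state carries amplitude sqrt(2)/2 on |00>, -sqrt(2)*I/2 on |01>, 0 on |10>, 0 on |11>.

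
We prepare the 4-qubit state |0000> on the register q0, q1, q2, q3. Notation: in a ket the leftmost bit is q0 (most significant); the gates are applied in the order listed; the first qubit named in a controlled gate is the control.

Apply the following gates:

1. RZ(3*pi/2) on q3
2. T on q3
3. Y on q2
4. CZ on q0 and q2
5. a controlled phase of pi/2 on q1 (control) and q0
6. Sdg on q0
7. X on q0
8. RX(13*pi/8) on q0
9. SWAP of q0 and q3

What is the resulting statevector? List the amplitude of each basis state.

After the circuit, the state carries amplitude -exp(I*pi/4)*sin(3*pi/16) on |0010>, exp(3*I*pi/4)*cos(3*pi/16) on |0011>, and 0 on every other basis state.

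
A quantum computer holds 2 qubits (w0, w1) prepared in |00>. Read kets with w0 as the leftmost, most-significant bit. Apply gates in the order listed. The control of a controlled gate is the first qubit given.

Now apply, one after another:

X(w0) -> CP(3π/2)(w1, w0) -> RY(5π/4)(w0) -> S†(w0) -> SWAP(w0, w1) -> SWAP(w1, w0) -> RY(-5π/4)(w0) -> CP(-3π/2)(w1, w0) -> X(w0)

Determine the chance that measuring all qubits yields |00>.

The probability of measuring |00> is 3/4.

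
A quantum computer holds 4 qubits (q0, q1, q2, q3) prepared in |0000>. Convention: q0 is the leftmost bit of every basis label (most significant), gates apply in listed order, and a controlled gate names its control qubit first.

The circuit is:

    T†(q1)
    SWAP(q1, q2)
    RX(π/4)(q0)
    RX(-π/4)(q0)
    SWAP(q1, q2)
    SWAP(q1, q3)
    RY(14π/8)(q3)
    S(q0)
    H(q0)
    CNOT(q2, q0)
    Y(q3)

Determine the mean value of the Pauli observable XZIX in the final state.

The observable XZIX averages to sqrt(2)/2. Key observation: the block from step 2 through step 5 cancels to the identity and can be dropped.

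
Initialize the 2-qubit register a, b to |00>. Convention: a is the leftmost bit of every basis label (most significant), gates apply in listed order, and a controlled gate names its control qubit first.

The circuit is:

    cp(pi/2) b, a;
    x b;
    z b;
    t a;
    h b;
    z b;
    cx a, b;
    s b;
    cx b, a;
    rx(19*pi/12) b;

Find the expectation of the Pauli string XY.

The expectation value of XY is -sqrt(2)/4 + sqrt(6)/4.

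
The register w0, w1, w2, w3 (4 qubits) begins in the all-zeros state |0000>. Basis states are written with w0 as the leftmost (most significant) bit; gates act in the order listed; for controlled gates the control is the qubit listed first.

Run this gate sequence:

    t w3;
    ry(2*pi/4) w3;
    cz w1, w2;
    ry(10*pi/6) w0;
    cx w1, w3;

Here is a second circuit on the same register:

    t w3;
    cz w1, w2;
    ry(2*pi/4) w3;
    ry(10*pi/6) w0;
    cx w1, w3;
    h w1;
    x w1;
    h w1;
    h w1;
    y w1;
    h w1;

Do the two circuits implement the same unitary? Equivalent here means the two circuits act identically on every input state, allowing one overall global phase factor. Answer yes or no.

No — the two circuits implement different unitaries, even allowing a global phase.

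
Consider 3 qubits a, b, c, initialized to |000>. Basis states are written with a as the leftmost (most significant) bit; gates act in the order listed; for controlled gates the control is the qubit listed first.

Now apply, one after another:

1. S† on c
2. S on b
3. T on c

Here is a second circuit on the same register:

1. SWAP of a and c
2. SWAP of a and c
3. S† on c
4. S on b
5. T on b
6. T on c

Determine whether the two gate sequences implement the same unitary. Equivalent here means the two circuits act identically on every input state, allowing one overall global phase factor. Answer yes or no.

No: there is an input state on which the two circuits produce genuinely different outputs (not merely differing by a phase).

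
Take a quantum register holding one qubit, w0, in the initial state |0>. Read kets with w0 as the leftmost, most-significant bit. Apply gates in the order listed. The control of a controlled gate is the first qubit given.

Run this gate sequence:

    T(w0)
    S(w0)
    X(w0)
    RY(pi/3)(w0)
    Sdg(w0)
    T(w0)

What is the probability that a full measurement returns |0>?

A full measurement returns |0> with probability 1/4.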